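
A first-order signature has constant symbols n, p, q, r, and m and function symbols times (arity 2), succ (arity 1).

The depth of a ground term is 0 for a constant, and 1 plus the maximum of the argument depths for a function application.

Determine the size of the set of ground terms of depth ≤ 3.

If N_k denotes the number of depth-≤k ground terms, the 5 constants give N_0 = 5, and each function symbol of arity r contributes N_{k-1}^r new terms at level k: N_k = 5 + N_{k-1}^2 + N_{k-1}.
N_0 = 5
N_1 = 5 + 5^2 + 5 = 35
N_2 = 5 + 35^2 + 35 = 1265
N_3 = 5 + 1265^2 + 1265 = 1601495

1601495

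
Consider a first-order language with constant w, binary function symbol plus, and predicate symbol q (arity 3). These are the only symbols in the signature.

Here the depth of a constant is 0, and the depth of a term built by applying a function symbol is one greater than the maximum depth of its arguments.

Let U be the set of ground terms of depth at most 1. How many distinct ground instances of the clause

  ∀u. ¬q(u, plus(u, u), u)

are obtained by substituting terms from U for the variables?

2

Ground terms of depth ≤ 1:
  Count level by level. With function symbols plus/2, the terms of depth ≤ k are the 1 constant together with each function applied to depth-≤(k−1) tuples, so N_k = 1 + N_{k-1}^2.
  N_0 = 1
  N_1 = 1 + 1^2 = 2
So there are 2 ground terms available for substitution.
The variable u ranges independently over the available ground terms, and distinct assignments produce distinct instances.
Number of ground instances = 2.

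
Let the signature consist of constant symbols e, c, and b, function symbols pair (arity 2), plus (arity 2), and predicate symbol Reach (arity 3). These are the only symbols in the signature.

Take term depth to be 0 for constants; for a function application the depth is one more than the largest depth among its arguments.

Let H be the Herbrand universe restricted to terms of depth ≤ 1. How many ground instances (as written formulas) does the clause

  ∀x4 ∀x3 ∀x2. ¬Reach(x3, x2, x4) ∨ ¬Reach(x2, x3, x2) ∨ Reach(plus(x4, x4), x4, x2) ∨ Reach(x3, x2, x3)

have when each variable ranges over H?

Ground terms of depth ≤ 1:
  If N_k denotes the number of depth-≤k ground terms, the 3 constants give N_0 = 3, and each function symbol of arity r contributes N_{k-1}^r new terms at level k: N_k = 3 + N_{k-1}^2 + N_{k-1}^2.
  N_0 = 3
  N_1 = 3 + 3^2 + 3^2 = 21
So there are 21 ground terms available for substitution.
The clause has 3 distinct variables (x4, x3, x2), each appearing in the body. In the free term algebra distinct substitutions yield syntactically distinct ground instances.
Number of ground instances = 21^3 = 9261.

9261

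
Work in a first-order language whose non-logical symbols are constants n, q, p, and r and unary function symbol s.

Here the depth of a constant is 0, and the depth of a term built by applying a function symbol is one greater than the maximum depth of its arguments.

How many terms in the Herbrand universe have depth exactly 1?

Let N_k count ground terms of depth at most k. Each non-constant term of depth ≤ k is some function symbol applied to depth-≤(k−1) arguments, giving N_k = 4 + N_{k-1}.
N_0 = 4
N_1 = 4 + 4 = 8
Terms of depth exactly 1: N_1 − N_0 = 8 − 4 = 4.

4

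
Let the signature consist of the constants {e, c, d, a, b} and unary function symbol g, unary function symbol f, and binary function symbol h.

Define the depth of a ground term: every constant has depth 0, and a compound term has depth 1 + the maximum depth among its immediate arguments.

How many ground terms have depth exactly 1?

Write N_k for the number of ground terms of depth ≤ k. A term of depth ≤ k is either a constant or a function symbol applied to arguments of depth ≤ k−1, so N_k = 5 + N_{k-1} + N_{k-1} + N_{k-1}^2.
N_0 = 5
N_1 = 5 + 5 + 5 + 5^2 = 40
Terms of depth exactly 1: N_1 − N_0 = 40 − 5 = 35.

35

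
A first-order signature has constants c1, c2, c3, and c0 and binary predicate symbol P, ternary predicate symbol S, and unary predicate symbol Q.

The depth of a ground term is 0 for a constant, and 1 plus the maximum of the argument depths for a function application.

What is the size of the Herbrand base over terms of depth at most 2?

84

First count ground terms of depth ≤ 2.
With no function symbols every ground term is a constant, so there are exactly 4 ground terms at every depth bound.
N_0 = 4
N_1 = 4
N_2 = 4
So |H| = 4.
A ground atom is a predicate applied to a tuple of terms from H, so the count is the sum over predicates of |H|^arity:
  P: 4^2 = 16;  S: 4^3 = 64;  Q: 4
Total ground atoms: 16 + 64 + 4 = 84.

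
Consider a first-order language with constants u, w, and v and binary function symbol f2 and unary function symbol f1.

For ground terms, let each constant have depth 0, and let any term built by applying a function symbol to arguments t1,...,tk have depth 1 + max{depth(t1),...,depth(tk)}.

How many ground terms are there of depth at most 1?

Let N_k = |{terms of depth ≤ k}|. Then N_0 = 3 and N_k = 3 + N_{k-1}^2 + N_{k-1} for k ≥ 1 (one summand per function symbol, arity giving the exponent).
N_0 = 3
N_1 = 3 + 3^2 + 3 = 15

15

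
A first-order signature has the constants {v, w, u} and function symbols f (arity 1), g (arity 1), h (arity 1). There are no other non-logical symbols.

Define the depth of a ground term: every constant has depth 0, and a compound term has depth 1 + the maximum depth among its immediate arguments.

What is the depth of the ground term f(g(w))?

depth(g(w)) = 1 + depth(w) = 1 + 0 = 1
depth(f(g(w))) = 1 + depth(g(w)) = 1 + 1 = 2

2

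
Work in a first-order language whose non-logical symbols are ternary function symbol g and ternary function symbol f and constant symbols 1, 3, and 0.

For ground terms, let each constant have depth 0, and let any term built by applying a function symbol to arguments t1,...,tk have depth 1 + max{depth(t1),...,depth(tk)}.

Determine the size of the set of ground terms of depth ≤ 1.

Let N_k count ground terms of depth at most k. Each non-constant term of depth ≤ k is some function symbol applied to depth-≤(k−1) arguments, giving N_k = 3 + N_{k-1}^3 + N_{k-1}^3.
N_0 = 3
N_1 = 3 + 3^3 + 3^3 = 57

57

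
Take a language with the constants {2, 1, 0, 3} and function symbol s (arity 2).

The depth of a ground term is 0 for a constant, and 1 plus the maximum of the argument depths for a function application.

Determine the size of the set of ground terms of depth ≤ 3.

Count level by level. With function symbols s/2, the terms of depth ≤ k are the 4 constants together with each function applied to depth-≤(k−1) tuples, so N_k = 4 + N_{k-1}^2.
N_0 = 4
N_1 = 4 + 4^2 = 20
N_2 = 4 + 20^2 = 404
N_3 = 4 + 404^2 = 163220

163220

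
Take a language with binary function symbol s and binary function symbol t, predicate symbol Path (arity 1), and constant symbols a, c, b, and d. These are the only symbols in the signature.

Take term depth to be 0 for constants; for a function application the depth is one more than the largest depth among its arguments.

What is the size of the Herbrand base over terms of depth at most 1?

First count ground terms of depth ≤ 1.
Let N_k = |{terms of depth ≤ k}|. Then N_0 = 4 and N_k = 4 + N_{k-1}^2 + N_{k-1}^2 for k ≥ 1 (one summand per function symbol, arity giving the exponent).
N_0 = 4
N_1 = 4 + 4^2 + 4^2 = 36
So |H| = 36.
Each predicate of arity r yields |H|^r ground atoms (one per choice of an r-tuple from H):
  Path: 36
Total ground atoms: 36.

36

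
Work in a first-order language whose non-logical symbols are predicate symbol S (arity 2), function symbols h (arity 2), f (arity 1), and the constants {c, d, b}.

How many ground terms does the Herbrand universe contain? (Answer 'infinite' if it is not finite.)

The signature has at least one function symbol (h, arity 2) and at least one constant (c).
Iterating h gives infinitely many distinct ground terms: c, h(c, c), h(h(c, c), h(c, c)), ...
So the Herbrand universe is infinite.

infinite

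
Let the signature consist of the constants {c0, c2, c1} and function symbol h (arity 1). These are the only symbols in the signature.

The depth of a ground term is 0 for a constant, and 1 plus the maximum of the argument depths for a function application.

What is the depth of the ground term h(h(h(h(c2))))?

depth(h(c2)) = 1 + depth(c2) = 1 + 0 = 1
depth(h(h(c2))) = 1 + depth(h(c2)) = 1 + 1 = 2
depth(h(h(h(c2)))) = 1 + depth(h(h(c2))) = 1 + 2 = 3
depth(h(h(h(h(c2))))) = 1 + depth(h(h(h(c2)))) = 1 + 3 = 4

4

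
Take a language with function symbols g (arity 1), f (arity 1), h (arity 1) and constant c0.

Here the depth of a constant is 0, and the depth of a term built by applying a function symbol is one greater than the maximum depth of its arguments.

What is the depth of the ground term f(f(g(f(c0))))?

4

depth(f(c0)) = 1 + depth(c0) = 1 + 0 = 1
depth(g(f(c0))) = 1 + depth(f(c0)) = 1 + 1 = 2
depth(f(g(f(c0)))) = 1 + depth(g(f(c0))) = 1 + 2 = 3
depth(f(f(g(f(c0))))) = 1 + depth(f(g(f(c0)))) = 1 + 3 = 4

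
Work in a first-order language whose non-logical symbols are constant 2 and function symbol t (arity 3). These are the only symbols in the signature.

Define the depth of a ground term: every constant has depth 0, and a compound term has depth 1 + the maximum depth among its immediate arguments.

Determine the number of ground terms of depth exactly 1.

Count level by level. With function symbols t/3, the terms of depth ≤ k are the 1 constant together with each function applied to depth-≤(k−1) tuples, so N_k = 1 + N_{k-1}^3.
N_0 = 1
N_1 = 1 + 1^3 = 2
Terms of depth exactly 1: N_1 − N_0 = 2 − 1 = 1.

1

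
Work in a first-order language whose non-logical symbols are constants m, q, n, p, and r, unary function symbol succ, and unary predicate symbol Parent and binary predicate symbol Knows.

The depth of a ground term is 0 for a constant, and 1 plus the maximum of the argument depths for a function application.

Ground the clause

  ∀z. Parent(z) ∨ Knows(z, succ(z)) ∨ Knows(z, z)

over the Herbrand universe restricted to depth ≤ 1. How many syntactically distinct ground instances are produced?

10

Ground terms of depth ≤ 1:
  Write N_k for the number of ground terms of depth ≤ k. A term of depth ≤ k is either a constant or a function symbol applied to arguments of depth ≤ k−1, so N_k = 5 + N_{k-1}.
  N_0 = 5
  N_1 = 5 + 5 = 10
  Explicitly: m, q, n, p, r, succ(m), succ(q), succ(n), succ(p), succ(r).
So there are 10 ground terms available for substitution.
There is 1 variable to instantiate (z),  occurring in at least one literal, so different choices give different ground instances.
Number of ground instances = 10.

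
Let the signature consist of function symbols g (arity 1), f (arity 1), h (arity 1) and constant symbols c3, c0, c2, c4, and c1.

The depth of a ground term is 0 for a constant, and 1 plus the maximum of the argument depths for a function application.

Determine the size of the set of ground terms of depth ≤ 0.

5

Count level by level. With function symbols g/1, f/1, h/1, the terms of depth ≤ k are the 5 constants together with each function applied to depth-≤(k−1) tuples, so N_k = 5 + N_{k-1} + N_{k-1} + N_{k-1}.
N_0 = 5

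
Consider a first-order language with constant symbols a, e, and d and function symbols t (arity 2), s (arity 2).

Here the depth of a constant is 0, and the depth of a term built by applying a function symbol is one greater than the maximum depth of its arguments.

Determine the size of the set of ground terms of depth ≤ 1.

Write N_k for the number of ground terms of depth ≤ k. A term of depth ≤ k is either a constant or a function symbol applied to arguments of depth ≤ k−1, so N_k = 3 + N_{k-1}^2 + N_{k-1}^2.
N_0 = 3
N_1 = 3 + 3^2 + 3^2 = 21

21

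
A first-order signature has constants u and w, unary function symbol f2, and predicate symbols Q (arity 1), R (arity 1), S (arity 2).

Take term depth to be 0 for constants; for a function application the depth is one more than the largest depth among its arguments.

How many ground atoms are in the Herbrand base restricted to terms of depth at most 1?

First count ground terms of depth ≤ 1.
Let N_k count ground terms of depth at most k. Each non-constant term of depth ≤ k is some function symbol applied to depth-≤(k−1) arguments, giving N_k = 2 + N_{k-1}.
N_0 = 2
N_1 = 2 + 2 = 4
So |H| = 4.
Each predicate of arity r yields |H|^r ground atoms (one per choice of an r-tuple from H):
  Q: 4;  R: 4;  S: 4^2 = 16
Total ground atoms: 4 + 4 + 16 = 24.

24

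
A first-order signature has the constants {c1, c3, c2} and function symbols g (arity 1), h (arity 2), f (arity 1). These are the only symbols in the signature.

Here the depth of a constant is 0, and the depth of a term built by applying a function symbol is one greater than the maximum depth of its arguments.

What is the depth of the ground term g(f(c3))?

2

depth(f(c3)) = 1 + depth(c3) = 1 + 0 = 1
depth(g(f(c3))) = 1 + depth(f(c3)) = 1 + 1 = 2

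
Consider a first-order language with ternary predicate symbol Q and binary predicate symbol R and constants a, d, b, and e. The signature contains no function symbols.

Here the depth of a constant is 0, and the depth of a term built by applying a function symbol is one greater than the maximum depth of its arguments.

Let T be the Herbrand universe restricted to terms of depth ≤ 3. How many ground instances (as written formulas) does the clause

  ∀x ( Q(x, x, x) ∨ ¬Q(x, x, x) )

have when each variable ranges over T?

Ground terms of depth ≤ 3:
  With no function symbols every ground term is a constant, so there are exactly 4 ground terms at every depth bound.
  N_0 = 4
  N_1 = 4
  N_2 = 4
  N_3 = 4
So there are 4 ground terms available for substitution.
The variable x ranges independently over the available ground terms, and distinct assignments produce distinct instances.
Number of ground instances = 4.

4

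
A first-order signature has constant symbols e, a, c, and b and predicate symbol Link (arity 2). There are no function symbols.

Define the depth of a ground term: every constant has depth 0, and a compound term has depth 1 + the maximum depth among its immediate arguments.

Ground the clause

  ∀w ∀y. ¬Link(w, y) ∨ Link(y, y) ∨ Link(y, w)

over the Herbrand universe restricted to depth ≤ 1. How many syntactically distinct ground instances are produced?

Ground terms of depth ≤ 1:
  With no function symbols every ground term is a constant, so there are exactly 4 ground terms at every depth bound.
  N_0 = 4
  N_1 = 4
  Explicitly: e, a, c, b.
So there are 4 ground terms available for substitution.
The body mentions every one of the 2 quantified variables; since ground terms form a free algebra, no two substitutions collapse to the same formula.
Number of ground instances = 4^2 = 16.

16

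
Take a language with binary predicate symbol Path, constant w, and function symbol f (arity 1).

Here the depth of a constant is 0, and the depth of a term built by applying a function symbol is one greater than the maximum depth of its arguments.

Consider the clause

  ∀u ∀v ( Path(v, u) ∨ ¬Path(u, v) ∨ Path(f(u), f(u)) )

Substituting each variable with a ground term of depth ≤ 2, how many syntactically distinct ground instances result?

Ground terms of depth ≤ 2:
  Let N_k = |{terms of depth ≤ k}|. Then N_0 = 1 and N_k = 1 + N_{k-1} for k ≥ 1 (one summand per function symbol, arity giving the exponent).
  N_0 = 1
  N_1 = 1 + 1 = 2
  N_2 = 1 + 2 = 3
  Explicitly: w, f(w), f(f(w)).
So there are 3 ground terms available for substitution.
There are 2 variables to instantiate (u, v), each occurring in at least one literal, so different choices give different ground instances.
Number of ground instances = 3^2 = 9.

9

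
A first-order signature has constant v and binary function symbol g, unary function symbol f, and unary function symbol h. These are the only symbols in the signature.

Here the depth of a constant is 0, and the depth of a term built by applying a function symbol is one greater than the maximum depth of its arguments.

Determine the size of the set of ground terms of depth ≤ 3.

If N_k denotes the number of depth-≤k ground terms, the 1 constant gives N_0 = 1, and each function symbol of arity r contributes N_{k-1}^r new terms at level k: N_k = 1 + N_{k-1}^2 + N_{k-1} + N_{k-1}.
N_0 = 1
N_1 = 1 + 1^2 + 1 + 1 = 4
N_2 = 1 + 4^2 + 4 + 4 = 25
N_3 = 1 + 25^2 + 25 + 25 = 676

676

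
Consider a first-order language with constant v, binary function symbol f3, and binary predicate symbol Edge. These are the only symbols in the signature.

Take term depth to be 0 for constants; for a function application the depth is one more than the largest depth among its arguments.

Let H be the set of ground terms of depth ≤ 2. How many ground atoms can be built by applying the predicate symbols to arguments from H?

First count ground terms of depth ≤ 2.
Let N_k count ground terms of depth at most k. Each non-constant term of depth ≤ k is some function symbol applied to depth-≤(k−1) arguments, giving N_k = 1 + N_{k-1}^2.
N_0 = 1
N_1 = 1 + 1^2 = 2
N_2 = 1 + 2^2 = 5
Explicitly: v, f3(v, v), f3(v, f3(v, v)), f3(f3(v, v), v), f3(f3(v, v), f3(v, v)).
So |H| = 5.
A ground atom is a predicate applied to a tuple of terms from H, so the count is the sum over predicates of |H|^arity:
  Edge: 5^2 = 25
Total ground atoms: 25.

25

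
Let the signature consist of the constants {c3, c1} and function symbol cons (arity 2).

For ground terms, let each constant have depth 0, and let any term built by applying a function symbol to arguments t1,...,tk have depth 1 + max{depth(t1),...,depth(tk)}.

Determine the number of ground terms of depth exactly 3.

Write N_k for the number of ground terms of depth ≤ k. A term of depth ≤ k is either a constant or a function symbol applied to arguments of depth ≤ k−1, so N_k = 2 + N_{k-1}^2.
N_0 = 2
N_1 = 2 + 2^2 = 6
N_2 = 2 + 6^2 = 38
N_3 = 2 + 38^2 = 1446
Terms of depth exactly 3: N_3 − N_2 = 1446 − 38 = 1408.

1408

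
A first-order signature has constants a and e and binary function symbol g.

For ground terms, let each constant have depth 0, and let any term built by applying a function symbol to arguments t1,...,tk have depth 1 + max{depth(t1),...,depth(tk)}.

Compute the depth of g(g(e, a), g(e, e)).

2

depth(g(e, a)) = 1 + max(0, 0) = 1
depth(g(e, e)) = 1 + max(0, 0) = 1
depth(g(g(e, a), g(e, e))) = 1 + max(1, 1) = 2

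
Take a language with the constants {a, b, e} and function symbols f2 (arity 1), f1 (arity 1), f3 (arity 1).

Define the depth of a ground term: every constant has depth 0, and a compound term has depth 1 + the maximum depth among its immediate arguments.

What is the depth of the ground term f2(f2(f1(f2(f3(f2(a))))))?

6

depth(f2(a)) = 1 + depth(a) = 1 + 0 = 1
depth(f3(f2(a))) = 1 + depth(f2(a)) = 1 + 1 = 2
depth(f2(f3(f2(a)))) = 1 + depth(f3(f2(a))) = 1 + 2 = 3
depth(f1(f2(f3(f2(a))))) = 1 + depth(f2(f3(f2(a)))) = 1 + 3 = 4
depth(f2(f1(f2(f3(f2(a)))))) = 1 + depth(f1(f2(f3(f2(a))))) = 1 + 4 = 5
depth(f2(f2(f1(f2(f3(f2(a))))))) = 1 + depth(f2(f1(f2(f3(f2(a)))))) = 1 + 5 = 6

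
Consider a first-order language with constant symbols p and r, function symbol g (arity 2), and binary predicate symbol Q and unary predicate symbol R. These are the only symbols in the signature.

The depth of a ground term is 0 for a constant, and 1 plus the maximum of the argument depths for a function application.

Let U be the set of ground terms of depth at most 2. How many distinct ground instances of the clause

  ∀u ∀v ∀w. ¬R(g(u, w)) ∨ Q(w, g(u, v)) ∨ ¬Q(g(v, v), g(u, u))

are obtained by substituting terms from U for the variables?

Ground terms of depth ≤ 2:
  Let N_k count ground terms of depth at most k. Each non-constant term of depth ≤ k is some function symbol applied to depth-≤(k−1) arguments, giving N_k = 2 + N_{k-1}^2.
  N_0 = 2
  N_1 = 2 + 2^2 = 6
  N_2 = 2 + 6^2 = 38
So there are 38 ground terms available for substitution.
The body mentions every one of the 3 quantified variables; since ground terms form a free algebra, no two substitutions collapse to the same formula.
Number of ground instances = 38^3 = 54872.

54872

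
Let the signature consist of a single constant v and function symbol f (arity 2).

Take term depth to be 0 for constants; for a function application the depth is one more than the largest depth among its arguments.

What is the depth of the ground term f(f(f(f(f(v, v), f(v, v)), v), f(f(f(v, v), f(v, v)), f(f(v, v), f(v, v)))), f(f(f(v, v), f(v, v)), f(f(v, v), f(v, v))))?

depth(f(v, v)) = 1 + max(0, 0) = 1
depth(f(f(v, v), f(v, v))) = 1 + max(1, 1) = 2
depth(f(f(f(v, v), f(v, v)), v)) = 1 + max(2, 0) = 3
depth(f(f(f(v, v), f(v, v)), f(f(v, v), f(v, v)))) = 1 + max(2, 2) = 3
depth(f(f(f(f(v, v), f(v, v)), v), f(f(f(v, v), f(v, v)), f(f(v, v), f(v, v))))) = 1 + max(3, 3) = 4
depth(f(f(f(f(f(v, v), f(v, v)), v), f(f(f(v, v), f(v, v)), f(f(v, v), f(v, v)))), f(f(f(v, v), f(v, v)), f(f(v, v), f(v, v))))) = 1 + max(4, 3) = 5

5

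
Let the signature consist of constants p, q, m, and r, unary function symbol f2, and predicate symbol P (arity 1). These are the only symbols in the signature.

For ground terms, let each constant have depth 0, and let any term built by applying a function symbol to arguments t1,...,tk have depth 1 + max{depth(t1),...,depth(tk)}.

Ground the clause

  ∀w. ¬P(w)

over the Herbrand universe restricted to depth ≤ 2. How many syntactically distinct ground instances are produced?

Ground terms of depth ≤ 2:
  Let N_k count ground terms of depth at most k. Each non-constant term of depth ≤ k is some function symbol applied to depth-≤(k−1) arguments, giving N_k = 4 + N_{k-1}.
  N_0 = 4
  N_1 = 4 + 4 = 8
  N_2 = 4 + 8 = 12
  Explicitly: p, q, m, r, f2(p), f2(q), f2(m), f2(r), f2(f2(p)), f2(f2(q)), f2(f2(m)), f2(f2(r)).
So there are 12 ground terms available for substitution.
The body mentions the single quantified variable w; since ground terms form a free algebra, no two substitutions collapse to the same formula.
Number of ground instances = 12.

12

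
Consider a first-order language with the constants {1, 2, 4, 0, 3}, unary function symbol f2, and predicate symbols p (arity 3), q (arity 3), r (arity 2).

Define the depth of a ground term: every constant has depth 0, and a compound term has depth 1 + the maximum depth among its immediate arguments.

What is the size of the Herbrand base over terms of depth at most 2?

6975

First count ground terms of depth ≤ 2.
Count level by level. With function symbols f2/1, the terms of depth ≤ k are the 5 constants together with each function applied to depth-≤(k−1) tuples, so N_k = 5 + N_{k-1}.
N_0 = 5
N_1 = 5 + 5 = 10
N_2 = 5 + 10 = 15
So |H| = 15.
Ground atoms are formed by filling each argument slot of a predicate with a term from H, so an r-ary predicate gives |H|^r atoms:
  p: 15^3 = 3375;  q: 15^3 = 3375;  r: 15^2 = 225
Total ground atoms: 3375 + 3375 + 225 = 6975.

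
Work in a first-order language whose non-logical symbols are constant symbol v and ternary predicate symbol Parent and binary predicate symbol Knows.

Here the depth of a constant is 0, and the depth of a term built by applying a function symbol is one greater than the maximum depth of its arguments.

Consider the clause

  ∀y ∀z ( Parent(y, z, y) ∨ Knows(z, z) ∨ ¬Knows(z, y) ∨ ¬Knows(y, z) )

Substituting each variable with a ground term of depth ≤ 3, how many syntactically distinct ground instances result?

Ground terms of depth ≤ 3:
  With no function symbols every ground term is a constant, so there is exactly 1 ground term at every depth bound.
  N_0 = 1
  N_1 = 1
  N_2 = 1
  N_3 = 1
  Explicitly: v.
So there is exactly 1 ground term available for substitution.
The body mentions every one of the 2 quantified variables; since ground terms form a free algebra, no two substitutions collapse to the same formula.
Number of ground instances = 1^2 = 1.

1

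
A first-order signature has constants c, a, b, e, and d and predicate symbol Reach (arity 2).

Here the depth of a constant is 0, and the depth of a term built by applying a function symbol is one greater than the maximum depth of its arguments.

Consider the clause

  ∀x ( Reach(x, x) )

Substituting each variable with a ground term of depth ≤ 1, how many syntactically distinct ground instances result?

Ground terms of depth ≤ 1:
  With no function symbols every ground term is a constant, so there are exactly 5 ground terms at every depth bound.
  N_0 = 5
  N_1 = 5
So there are 5 ground terms available for substitution.
The clause has 1 distinct variable (x), which appears in the body. In the free term algebra distinct substitutions yield syntactically distinct ground instances.
Number of ground instances = 5.

5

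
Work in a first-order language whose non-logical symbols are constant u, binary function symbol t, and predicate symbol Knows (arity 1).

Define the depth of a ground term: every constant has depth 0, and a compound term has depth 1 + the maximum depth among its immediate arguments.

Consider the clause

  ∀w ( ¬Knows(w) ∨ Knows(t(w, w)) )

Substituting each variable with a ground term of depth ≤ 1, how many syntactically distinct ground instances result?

2

Ground terms of depth ≤ 1:
  Write N_k for the number of ground terms of depth ≤ k. A term of depth ≤ k is either a constant or a function symbol applied to arguments of depth ≤ k−1, so N_k = 1 + N_{k-1}^2.
  N_0 = 1
  N_1 = 1 + 1^2 = 2
  Explicitly: u, t(u, u).
So there are 2 ground terms available for substitution.
There is 1 variable to instantiate (w),  occurring in at least one literal, so different choices give different ground instances.
Number of ground instances = 2.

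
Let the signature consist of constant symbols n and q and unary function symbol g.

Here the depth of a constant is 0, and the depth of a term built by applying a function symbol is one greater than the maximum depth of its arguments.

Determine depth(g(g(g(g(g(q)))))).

depth(g(q)) = 1 + depth(q) = 1 + 0 = 1
depth(g(g(q))) = 1 + depth(g(q)) = 1 + 1 = 2
depth(g(g(g(q)))) = 1 + depth(g(g(q))) = 1 + 2 = 3
depth(g(g(g(g(q))))) = 1 + depth(g(g(g(q)))) = 1 + 3 = 4
depth(g(g(g(g(g(q)))))) = 1 + depth(g(g(g(g(q))))) = 1 + 4 = 5

5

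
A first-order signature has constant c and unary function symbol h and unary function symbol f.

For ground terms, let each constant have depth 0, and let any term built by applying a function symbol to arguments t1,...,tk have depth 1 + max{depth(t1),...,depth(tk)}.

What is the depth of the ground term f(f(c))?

2

depth(f(c)) = 1 + depth(c) = 1 + 0 = 1
depth(f(f(c))) = 1 + depth(f(c)) = 1 + 1 = 2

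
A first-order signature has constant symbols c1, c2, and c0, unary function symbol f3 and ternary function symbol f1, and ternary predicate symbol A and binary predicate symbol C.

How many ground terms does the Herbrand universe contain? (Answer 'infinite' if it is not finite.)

The signature has at least one function symbol (f3, arity 1) and at least one constant (c1).
Iterating f3 gives infinitely many distinct ground terms: c1, f3(c1), f3(f3(c1)), ...
So the Herbrand universe is infinite.

infinite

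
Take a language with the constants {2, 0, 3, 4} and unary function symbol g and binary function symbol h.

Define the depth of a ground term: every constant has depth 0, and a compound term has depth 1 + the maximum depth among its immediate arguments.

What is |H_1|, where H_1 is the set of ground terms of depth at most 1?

Write N_k for the number of ground terms of depth ≤ k. A term of depth ≤ k is either a constant or a function symbol applied to arguments of depth ≤ k−1, so N_k = 4 + N_{k-1} + N_{k-1}^2.
N_0 = 4
N_1 = 4 + 4 + 4^2 = 24

24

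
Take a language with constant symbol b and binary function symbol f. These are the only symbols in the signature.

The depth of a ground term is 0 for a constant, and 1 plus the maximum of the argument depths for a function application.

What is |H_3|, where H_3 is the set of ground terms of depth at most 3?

Let N_k count ground terms of depth at most k. Each non-constant term of depth ≤ k is some function symbol applied to depth-≤(k−1) arguments, giving N_k = 1 + N_{k-1}^2.
N_0 = 1
N_1 = 1 + 1^2 = 2
N_2 = 1 + 2^2 = 5
N_3 = 1 + 5^2 = 26

26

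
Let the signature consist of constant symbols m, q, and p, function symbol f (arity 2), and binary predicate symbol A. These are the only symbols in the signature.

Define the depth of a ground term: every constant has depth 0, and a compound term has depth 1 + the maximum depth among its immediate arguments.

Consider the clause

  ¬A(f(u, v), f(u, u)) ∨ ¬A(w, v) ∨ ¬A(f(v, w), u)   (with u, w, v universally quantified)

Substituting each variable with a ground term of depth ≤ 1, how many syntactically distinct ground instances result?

Ground terms of depth ≤ 1:
  Write N_k for the number of ground terms of depth ≤ k. A term of depth ≤ k is either a constant or a function symbol applied to arguments of depth ≤ k−1, so N_k = 3 + N_{k-1}^2.
  N_0 = 3
  N_1 = 3 + 3^2 = 12
So there are 12 ground terms available for substitution.
There are 3 variables to instantiate (u, w, v), each occurring in at least one literal, so different choices give different ground instances.
Number of ground instances = 12^3 = 1728.

1728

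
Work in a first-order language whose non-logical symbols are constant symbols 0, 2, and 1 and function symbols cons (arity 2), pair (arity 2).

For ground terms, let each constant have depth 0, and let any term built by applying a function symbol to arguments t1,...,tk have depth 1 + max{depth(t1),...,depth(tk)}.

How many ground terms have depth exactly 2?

864

If N_k denotes the number of depth-≤k ground terms, the 3 constants give N_0 = 3, and each function symbol of arity r contributes N_{k-1}^r new terms at level k: N_k = 3 + N_{k-1}^2 + N_{k-1}^2.
N_0 = 3
N_1 = 3 + 3^2 + 3^2 = 21
N_2 = 3 + 21^2 + 21^2 = 885
Terms of depth exactly 2: N_2 − N_1 = 885 − 21 = 864.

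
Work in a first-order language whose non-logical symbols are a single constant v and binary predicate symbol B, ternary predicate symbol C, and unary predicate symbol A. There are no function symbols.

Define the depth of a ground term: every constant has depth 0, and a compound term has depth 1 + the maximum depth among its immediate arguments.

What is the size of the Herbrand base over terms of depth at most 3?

First count ground terms of depth ≤ 3.
With no function symbols every ground term is a constant, so there is exactly 1 ground term at every depth bound.
N_0 = 1
N_1 = 1
N_2 = 1
N_3 = 1
So |H| = 1.
A ground atom is a predicate applied to a tuple of terms from H, so the count is the sum over predicates of |H|^arity:
  B: 1^2 = 1;  C: 1^3 = 1;  A: 1
Total ground atoms: 1 + 1 + 1 = 3.

3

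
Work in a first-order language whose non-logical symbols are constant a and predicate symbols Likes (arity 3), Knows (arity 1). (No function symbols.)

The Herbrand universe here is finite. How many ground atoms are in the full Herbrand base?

2

With no function symbols, the Herbrand universe is just the 1 constant.
Ground atoms per predicate: Likes: 1^3 = 1, Knows: 1.
Herbrand base size = 1 + 1 = 2.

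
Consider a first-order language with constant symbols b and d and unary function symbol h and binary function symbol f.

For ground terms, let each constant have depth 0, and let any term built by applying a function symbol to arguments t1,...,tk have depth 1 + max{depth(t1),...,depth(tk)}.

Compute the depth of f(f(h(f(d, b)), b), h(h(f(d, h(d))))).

5

depth(f(d, b)) = 1 + max(0, 0) = 1
depth(h(f(d, b))) = 1 + depth(f(d, b)) = 1 + 1 = 2
depth(f(h(f(d, b)), b)) = 1 + max(2, 0) = 3
depth(h(d)) = 1 + depth(d) = 1 + 0 = 1
depth(f(d, h(d))) = 1 + max(0, 1) = 2
depth(h(f(d, h(d)))) = 1 + depth(f(d, h(d))) = 1 + 2 = 3
depth(h(h(f(d, h(d))))) = 1 + depth(h(f(d, h(d)))) = 1 + 3 = 4
depth(f(f(h(f(d, b)), b), h(h(f(d, h(d)))))) = 1 + max(3, 4) = 5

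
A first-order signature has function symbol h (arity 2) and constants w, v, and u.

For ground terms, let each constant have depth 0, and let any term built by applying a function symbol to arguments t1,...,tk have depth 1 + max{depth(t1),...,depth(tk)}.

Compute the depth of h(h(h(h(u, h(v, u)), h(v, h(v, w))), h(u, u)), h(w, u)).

5

depth(h(v, u)) = 1 + max(0, 0) = 1
depth(h(u, h(v, u))) = 1 + max(0, 1) = 2
depth(h(v, w)) = 1 + max(0, 0) = 1
depth(h(v, h(v, w))) = 1 + max(0, 1) = 2
depth(h(h(u, h(v, u)), h(v, h(v, w)))) = 1 + max(2, 2) = 3
depth(h(u, u)) = 1 + max(0, 0) = 1
depth(h(h(h(u, h(v, u)), h(v, h(v, w))), h(u, u))) = 1 + max(3, 1) = 4
depth(h(w, u)) = 1 + max(0, 0) = 1
depth(h(h(h(h(u, h(v, u)), h(v, h(v, w))), h(u, u)), h(w, u))) = 1 + max(4, 1) = 5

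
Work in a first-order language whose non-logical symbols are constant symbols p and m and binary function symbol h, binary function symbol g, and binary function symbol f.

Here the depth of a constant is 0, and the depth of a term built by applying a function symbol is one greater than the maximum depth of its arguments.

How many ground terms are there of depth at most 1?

Count level by level. With function symbols h/2, g/2, f/2, the terms of depth ≤ k are the 2 constants together with each function applied to depth-≤(k−1) tuples, so N_k = 2 + N_{k-1}^2 + N_{k-1}^2 + N_{k-1}^2.
N_0 = 2
N_1 = 2 + 2^2 + 2^2 + 2^2 = 14

14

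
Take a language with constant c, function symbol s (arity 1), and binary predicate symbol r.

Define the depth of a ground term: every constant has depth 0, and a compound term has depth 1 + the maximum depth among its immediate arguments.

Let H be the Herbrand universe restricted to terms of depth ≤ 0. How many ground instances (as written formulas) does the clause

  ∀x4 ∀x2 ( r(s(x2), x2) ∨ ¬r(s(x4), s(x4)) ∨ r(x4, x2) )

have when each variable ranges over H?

Ground terms of depth ≤ 0:
  Let N_k = |{terms of depth ≤ k}|. Then N_0 = 1 and N_k = 1 + N_{k-1} for k ≥ 1 (one summand per function symbol, arity giving the exponent).
  N_0 = 1
So there is exactly 1 ground term available for substitution.
There are 2 variables to instantiate (x4, x2), each occurring in at least one literal, so different choices give different ground instances.
Number of ground instances = 1^2 = 1.

1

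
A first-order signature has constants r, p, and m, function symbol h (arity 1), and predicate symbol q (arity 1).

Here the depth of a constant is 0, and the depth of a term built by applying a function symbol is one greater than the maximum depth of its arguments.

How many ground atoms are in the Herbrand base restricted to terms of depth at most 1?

6

First count ground terms of depth ≤ 1.
Let N_k = |{terms of depth ≤ k}|. Then N_0 = 3 and N_k = 3 + N_{k-1} for k ≥ 1 (one summand per function symbol, arity giving the exponent).
N_0 = 3
N_1 = 3 + 3 = 6
So |H| = 6.
A ground atom is a predicate applied to a tuple of terms from H, so the count is the sum over predicates of |H|^arity:
  q: 6
Total ground atoms: 6.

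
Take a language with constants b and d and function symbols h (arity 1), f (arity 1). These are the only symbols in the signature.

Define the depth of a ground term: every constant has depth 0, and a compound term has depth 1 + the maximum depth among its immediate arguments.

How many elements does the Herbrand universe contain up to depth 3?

If N_k denotes the number of depth-≤k ground terms, the 2 constants give N_0 = 2, and each function symbol of arity r contributes N_{k-1}^r new terms at level k: N_k = 2 + N_{k-1} + N_{k-1}.
N_0 = 2
N_1 = 2 + 2 + 2 = 6
N_2 = 2 + 6 + 6 = 14
N_3 = 2 + 14 + 14 = 30

30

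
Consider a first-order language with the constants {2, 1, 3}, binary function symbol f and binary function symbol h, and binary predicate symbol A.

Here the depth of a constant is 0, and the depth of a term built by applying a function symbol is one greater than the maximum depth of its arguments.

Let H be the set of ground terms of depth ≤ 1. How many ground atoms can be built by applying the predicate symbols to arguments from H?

441

First count ground terms of depth ≤ 1.
If N_k denotes the number of depth-≤k ground terms, the 3 constants give N_0 = 3, and each function symbol of arity r contributes N_{k-1}^r new terms at level k: N_k = 3 + N_{k-1}^2 + N_{k-1}^2.
N_0 = 3
N_1 = 3 + 3^2 + 3^2 = 21
So |H| = 21.
For each predicate symbol, the number of ground atoms is |H| raised to its arity; summing:
  A: 21^2 = 441
Total ground atoms: 441.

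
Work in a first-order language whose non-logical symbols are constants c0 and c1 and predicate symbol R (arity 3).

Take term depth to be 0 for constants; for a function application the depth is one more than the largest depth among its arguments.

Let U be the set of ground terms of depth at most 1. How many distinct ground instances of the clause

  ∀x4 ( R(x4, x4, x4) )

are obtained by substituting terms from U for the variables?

Ground terms of depth ≤ 1:
  With no function symbols every ground term is a constant, so there are exactly 2 ground terms at every depth bound.
  N_0 = 2
  N_1 = 2
So there are 2 ground terms available for substitution.
The body mentions the single quantified variable x4; since ground terms form a free algebra, no two substitutions collapse to the same formula.
Number of ground instances = 2.

2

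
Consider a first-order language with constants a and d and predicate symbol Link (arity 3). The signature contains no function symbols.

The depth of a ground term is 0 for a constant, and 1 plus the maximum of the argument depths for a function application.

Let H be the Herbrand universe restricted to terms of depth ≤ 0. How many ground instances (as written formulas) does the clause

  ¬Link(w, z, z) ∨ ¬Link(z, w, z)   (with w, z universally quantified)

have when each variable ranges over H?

Ground terms of depth ≤ 0:
  With no function symbols every ground term is a constant, so there are exactly 2 ground terms at every depth bound.
  N_0 = 2
  Explicitly: a, d.
So there are 2 ground terms available for substitution.
The body mentions every one of the 2 quantified variables; since ground terms form a free algebra, no two substitutions collapse to the same formula.
Number of ground instances = 2^2 = 4.

4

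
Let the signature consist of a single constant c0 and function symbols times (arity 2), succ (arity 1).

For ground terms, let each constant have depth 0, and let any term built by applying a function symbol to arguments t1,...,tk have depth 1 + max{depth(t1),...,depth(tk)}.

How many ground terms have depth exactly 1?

If N_k denotes the number of depth-≤k ground terms, the 1 constant gives N_0 = 1, and each function symbol of arity r contributes N_{k-1}^r new terms at level k: N_k = 1 + N_{k-1}^2 + N_{k-1}.
N_0 = 1
N_1 = 1 + 1^2 + 1 = 3
Terms of depth exactly 1: N_1 − N_0 = 3 − 1 = 2.

2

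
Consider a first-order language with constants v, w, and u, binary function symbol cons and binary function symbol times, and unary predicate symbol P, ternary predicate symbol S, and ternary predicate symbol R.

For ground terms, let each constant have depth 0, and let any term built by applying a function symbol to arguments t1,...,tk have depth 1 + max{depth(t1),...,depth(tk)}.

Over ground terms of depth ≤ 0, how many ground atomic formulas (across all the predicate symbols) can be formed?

57

First count ground terms of depth ≤ 0.
Write N_k for the number of ground terms of depth ≤ k. A term of depth ≤ k is either a constant or a function symbol applied to arguments of depth ≤ k−1, so N_k = 3 + N_{k-1}^2 + N_{k-1}^2.
N_0 = 3
Explicitly: v, w, u.
So |H| = 3.
A ground atom is a predicate applied to a tuple of terms from H, so the count is the sum over predicates of |H|^arity:
  P: 3;  S: 3^3 = 27;  R: 3^3 = 27
Total ground atoms: 3 + 27 + 27 = 57.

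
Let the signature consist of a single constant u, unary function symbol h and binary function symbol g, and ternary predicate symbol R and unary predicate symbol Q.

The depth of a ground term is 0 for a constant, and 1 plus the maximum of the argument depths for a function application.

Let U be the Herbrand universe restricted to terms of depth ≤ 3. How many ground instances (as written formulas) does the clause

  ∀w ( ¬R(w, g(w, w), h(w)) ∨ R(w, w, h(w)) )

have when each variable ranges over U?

183

Ground terms of depth ≤ 3:
  Write N_k for the number of ground terms of depth ≤ k. A term of depth ≤ k is either a constant or a function symbol applied to arguments of depth ≤ k−1, so N_k = 1 + N_{k-1} + N_{k-1}^2.
  N_0 = 1
  N_1 = 1 + 1 + 1^2 = 3
  N_2 = 1 + 3 + 3^2 = 13
  N_3 = 1 + 13 + 13^2 = 183
So there are 183 ground terms available for substitution.
There is 1 variable to instantiate (w),  occurring in at least one literal, so different choices give different ground instances.
Number of ground instances = 183.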